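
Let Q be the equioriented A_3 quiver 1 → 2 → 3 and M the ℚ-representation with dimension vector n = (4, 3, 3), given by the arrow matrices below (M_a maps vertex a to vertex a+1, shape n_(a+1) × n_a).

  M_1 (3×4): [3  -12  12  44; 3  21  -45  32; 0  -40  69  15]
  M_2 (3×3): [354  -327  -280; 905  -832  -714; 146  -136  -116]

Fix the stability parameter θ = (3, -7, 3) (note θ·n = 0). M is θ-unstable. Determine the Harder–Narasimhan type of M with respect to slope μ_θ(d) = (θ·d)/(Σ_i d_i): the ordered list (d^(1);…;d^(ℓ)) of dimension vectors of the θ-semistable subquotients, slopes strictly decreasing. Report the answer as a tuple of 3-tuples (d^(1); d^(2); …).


Via rank(M_{q-1}∘⋯∘M_p): M ≅ I[1,1], I[1,2], I[1,3]^2, I[3,3].
μ_θ-semistable layers: μ^(1)=3; μ^(2)=-2

((1, 0, 3); (3, 3, 0))


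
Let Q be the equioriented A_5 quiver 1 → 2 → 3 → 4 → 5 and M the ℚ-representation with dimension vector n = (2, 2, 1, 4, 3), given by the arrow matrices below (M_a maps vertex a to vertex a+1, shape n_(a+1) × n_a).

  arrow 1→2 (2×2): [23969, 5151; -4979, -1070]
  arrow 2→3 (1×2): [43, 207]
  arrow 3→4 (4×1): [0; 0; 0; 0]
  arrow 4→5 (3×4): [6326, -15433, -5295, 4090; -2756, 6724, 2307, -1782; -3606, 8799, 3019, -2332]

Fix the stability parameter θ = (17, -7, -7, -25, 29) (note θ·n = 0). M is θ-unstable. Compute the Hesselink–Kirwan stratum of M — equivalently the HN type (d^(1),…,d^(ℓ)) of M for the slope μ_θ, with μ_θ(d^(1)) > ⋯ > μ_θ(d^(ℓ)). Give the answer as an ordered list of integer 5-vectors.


Barcode: M ≅ I[1,2], I[1,3], I[4,4], I[4,5]^3. HN layers by μ_θ (4 steps, strictly decreasing):
  μ^(1)=29; μ^(2)=5; μ^(3)=1; μ^(4)=-25

((0, 0, 0, 0, 3); (1, 1, 0, 0, 0); (1, 1, 1, 0, 0); (0, 0, 0, 4, 0))


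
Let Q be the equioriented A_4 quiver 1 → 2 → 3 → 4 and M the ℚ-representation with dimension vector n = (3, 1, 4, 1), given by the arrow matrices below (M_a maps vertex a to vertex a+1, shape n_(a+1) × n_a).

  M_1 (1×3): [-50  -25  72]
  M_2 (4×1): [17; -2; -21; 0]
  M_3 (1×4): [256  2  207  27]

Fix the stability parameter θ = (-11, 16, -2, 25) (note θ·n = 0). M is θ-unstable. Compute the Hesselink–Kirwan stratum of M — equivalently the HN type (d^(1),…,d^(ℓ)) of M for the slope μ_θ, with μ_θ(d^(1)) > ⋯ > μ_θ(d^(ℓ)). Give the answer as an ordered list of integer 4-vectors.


Interval decomposition of M: I[1,1]^2, I[1,4], I[3,3]^3.
HN type (ℓ=4): μ^(1)=25; μ^(2)=7; μ^(3)=-2; μ^(4)=-11

((0, 0, 0, 1); (0, 1, 1, 0); (0, 0, 3, 0); (3, 0, 0, 0))


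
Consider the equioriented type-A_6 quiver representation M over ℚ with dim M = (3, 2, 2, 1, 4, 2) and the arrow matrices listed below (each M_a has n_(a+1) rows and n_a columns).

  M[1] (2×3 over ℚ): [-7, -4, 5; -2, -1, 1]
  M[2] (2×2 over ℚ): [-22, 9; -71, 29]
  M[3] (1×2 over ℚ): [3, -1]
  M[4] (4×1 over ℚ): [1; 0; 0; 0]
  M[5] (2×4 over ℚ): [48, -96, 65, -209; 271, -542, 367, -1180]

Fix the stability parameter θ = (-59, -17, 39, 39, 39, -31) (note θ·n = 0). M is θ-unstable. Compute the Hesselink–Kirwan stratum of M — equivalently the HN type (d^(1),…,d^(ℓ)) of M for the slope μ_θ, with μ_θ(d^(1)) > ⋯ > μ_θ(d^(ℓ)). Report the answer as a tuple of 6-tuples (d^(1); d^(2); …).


Interval decomposition of M: I[1,1], I[1,3], I[1,6], I[5,5]^2, I[5,6].
HN type (ℓ=5): μ^(1)=39; μ^(2)=43/2; μ^(3)=4; μ^(4)=-17; μ^(5)=-59

((0, 0, 1, 0, 2, 0); (0, 0, 1, 1, 1, 1); (0, 0, 0, 0, 1, 1); (0, 2, 0, 0, 0, 0); (3, 0, 0, 0, 0, 0))


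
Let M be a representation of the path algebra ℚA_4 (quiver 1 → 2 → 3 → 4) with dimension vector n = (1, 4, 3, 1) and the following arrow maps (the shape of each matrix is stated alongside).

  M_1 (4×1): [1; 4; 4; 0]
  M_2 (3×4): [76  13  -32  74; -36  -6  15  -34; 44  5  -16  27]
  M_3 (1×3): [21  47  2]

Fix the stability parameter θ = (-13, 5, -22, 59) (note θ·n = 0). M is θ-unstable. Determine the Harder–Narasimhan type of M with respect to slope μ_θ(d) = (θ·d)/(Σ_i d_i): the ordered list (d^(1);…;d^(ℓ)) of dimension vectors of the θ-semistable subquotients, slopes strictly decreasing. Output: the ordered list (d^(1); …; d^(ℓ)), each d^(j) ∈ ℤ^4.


Barcode: M ≅ I[1,2], I[2,3]^2, I[2,4]. HN layers by μ_θ (4 steps, strictly decreasing):
  μ^(1)=59; μ^(2)=5; μ^(3)=-17/2; μ^(4)=-13

((0, 0, 0, 1); (0, 1, 0, 0); (0, 3, 3, 0); (1, 0, 0, 0))


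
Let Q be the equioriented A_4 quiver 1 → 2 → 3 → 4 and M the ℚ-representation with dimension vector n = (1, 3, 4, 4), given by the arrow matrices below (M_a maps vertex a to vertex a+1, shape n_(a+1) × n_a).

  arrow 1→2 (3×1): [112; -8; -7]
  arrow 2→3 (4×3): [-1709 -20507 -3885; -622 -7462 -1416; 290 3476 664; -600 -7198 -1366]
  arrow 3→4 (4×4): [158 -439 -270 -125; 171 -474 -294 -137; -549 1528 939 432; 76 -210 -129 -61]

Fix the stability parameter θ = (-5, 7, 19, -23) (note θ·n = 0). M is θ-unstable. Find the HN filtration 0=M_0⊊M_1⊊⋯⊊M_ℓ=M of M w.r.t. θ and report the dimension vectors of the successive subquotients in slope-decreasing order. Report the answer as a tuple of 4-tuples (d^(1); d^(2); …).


Barcode: M ≅ I[1,4], I[2,3], I[2,4], I[3,4], I[4,4]. HN layers by μ_θ (6 steps, strictly decreasing):
  μ^(1)=19; μ^(2)=7; μ^(3)=1; μ^(4)=-2; μ^(5)=-5; μ^(6)=-23

((0, 0, 1, 0); (0, 1, 0, 0); (0, 2, 2, 2); (0, 0, 1, 1); (1, 0, 0, 0); (0, 0, 0, 1))


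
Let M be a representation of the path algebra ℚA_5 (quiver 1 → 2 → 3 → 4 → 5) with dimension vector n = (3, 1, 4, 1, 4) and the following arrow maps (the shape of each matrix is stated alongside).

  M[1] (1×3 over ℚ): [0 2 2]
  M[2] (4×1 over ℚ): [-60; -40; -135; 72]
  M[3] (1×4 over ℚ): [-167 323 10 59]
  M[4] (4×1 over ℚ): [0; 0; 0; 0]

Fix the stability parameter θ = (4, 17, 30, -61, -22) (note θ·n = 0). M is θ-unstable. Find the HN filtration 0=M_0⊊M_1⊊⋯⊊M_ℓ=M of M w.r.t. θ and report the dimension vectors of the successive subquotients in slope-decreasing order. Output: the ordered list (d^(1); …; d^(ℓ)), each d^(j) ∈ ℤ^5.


Interval decomposition of M: I[1,1]^2, I[1,4], I[3,3]^3, I[5,5]^4.
HN type (ℓ=4): μ^(1)=30; μ^(2)=4; μ^(3)=-5/2; μ^(4)=-22

((0, 0, 3, 0, 0); (2, 0, 0, 0, 0); (1, 1, 1, 1, 0); (0, 0, 0, 0, 4))


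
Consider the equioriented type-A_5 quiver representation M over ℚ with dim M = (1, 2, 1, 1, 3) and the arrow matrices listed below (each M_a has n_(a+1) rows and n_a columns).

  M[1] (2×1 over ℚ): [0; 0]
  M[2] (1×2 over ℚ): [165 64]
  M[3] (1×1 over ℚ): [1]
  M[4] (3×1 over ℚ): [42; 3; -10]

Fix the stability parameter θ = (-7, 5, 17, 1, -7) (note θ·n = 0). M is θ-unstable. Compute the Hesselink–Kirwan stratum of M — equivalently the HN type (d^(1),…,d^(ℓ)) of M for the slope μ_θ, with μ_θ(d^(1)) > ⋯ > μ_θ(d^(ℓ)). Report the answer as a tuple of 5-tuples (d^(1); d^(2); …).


Barcode: M ≅ I[1,1], I[2,2], I[2,5], I[5,5]^2. HN layers by μ_θ (3 steps, strictly decreasing):
  μ^(1)=5; μ^(2)=4; μ^(3)=-7

((0, 1, 0, 0, 0); (0, 1, 1, 1, 1); (1, 0, 0, 0, 2))


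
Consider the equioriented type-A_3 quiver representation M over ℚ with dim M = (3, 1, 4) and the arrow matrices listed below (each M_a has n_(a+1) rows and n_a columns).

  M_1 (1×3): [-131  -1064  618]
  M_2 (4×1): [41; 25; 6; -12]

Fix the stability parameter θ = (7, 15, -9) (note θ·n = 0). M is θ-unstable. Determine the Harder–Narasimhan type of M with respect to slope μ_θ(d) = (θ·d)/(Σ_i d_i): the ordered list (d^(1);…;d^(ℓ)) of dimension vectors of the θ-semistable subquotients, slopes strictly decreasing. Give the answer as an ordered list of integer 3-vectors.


Via rank(M_{q-1}∘⋯∘M_p): M ≅ I[1,1]^2, I[1,3], I[3,3]^3.
μ_θ-semistable layers: μ^(1)=7; μ^(2)=13/3; μ^(3)=-9

((2, 0, 0); (1, 1, 1); (0, 0, 3))


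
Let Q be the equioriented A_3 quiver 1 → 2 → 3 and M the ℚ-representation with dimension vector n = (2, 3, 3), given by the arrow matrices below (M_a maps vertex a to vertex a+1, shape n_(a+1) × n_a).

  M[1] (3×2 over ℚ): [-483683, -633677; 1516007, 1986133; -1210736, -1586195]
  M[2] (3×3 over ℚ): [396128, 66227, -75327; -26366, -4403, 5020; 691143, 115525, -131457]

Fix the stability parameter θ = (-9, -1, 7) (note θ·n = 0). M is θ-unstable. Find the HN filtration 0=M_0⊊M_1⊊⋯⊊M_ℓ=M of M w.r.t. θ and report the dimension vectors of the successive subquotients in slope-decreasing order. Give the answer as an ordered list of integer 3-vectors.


Barcode: M ≅ I[1,3]^2, I[2,3]. HN layers by μ_θ (3 steps, strictly decreasing):
  μ^(1)=7; μ^(2)=-1; μ^(3)=-9

((0, 0, 3); (0, 3, 0); (2, 0, 0))


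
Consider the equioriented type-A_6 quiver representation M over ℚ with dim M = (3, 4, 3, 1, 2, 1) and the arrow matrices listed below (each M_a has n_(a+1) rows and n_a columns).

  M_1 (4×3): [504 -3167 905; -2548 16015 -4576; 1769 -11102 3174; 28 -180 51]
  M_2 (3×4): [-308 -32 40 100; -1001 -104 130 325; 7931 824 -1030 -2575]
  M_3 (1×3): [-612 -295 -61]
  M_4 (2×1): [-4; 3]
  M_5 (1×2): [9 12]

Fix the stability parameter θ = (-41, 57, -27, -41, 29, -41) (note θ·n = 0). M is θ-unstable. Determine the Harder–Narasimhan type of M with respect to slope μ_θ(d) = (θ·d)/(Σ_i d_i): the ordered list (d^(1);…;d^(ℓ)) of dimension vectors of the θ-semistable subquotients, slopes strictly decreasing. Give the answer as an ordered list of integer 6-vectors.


Via rank(M_{q-1}∘⋯∘M_p): M ≅ I[1,2]^2, I[1,3], I[2,2], I[3,3], I[3,5], I[5,6].
μ_θ-semistable layers: μ^(1)=57; μ^(2)=29; μ^(3)=15; μ^(4)=-6; μ^(5)=-27; μ^(6)=-34; μ^(7)=-41

((0, 3, 0, 0, 0, 0); (0, 0, 0, 0, 1, 0); (0, 1, 1, 0, 0, 0); (0, 0, 0, 0, 1, 1); (0, 0, 1, 0, 0, 0); (0, 0, 1, 1, 0, 0); (3, 0, 0, 0, 0, 0))


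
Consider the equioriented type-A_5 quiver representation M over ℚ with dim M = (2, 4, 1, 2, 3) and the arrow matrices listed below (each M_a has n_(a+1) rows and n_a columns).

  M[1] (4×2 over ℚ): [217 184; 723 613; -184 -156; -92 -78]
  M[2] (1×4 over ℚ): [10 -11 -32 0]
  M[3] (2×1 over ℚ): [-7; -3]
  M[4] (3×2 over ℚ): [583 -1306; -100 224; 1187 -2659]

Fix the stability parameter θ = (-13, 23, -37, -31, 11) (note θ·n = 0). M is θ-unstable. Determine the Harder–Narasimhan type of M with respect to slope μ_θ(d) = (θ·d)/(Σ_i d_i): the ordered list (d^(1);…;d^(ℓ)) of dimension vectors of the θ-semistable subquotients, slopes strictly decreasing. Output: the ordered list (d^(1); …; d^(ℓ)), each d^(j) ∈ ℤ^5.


Interval decomposition of M: I[1,2], I[1,5], I[2,2]^2, I[4,5], I[5,5].
HN type (ℓ=5): μ^(1)=23; μ^(2)=11; μ^(3)=-13; μ^(4)=-29/2; μ^(5)=-31

((0, 3, 0, 0, 0); (0, 0, 0, 0, 3); (1, 0, 0, 0, 0); (1, 1, 1, 1, 0); (0, 0, 0, 1, 0))


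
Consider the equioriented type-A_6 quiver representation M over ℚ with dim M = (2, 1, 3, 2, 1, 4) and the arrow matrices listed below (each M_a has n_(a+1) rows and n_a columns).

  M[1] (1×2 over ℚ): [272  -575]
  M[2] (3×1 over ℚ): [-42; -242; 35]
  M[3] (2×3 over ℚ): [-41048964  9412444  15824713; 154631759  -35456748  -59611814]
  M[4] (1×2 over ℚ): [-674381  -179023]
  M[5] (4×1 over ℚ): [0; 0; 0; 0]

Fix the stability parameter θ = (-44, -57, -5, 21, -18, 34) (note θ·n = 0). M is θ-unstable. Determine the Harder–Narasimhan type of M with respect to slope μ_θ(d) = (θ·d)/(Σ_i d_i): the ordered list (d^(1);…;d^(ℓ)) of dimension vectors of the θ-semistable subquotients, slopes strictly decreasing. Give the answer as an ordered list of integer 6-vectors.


Barcode: M ≅ I[1,1], I[1,5], I[3,3], I[3,4], I[6,6]^4. HN layers by μ_θ (6 steps, strictly decreasing):
  μ^(1)=34; μ^(2)=21; μ^(3)=3/2; μ^(4)=-5; μ^(5)=-44; μ^(6)=-101/2

((0, 0, 0, 0, 0, 4); (0, 0, 0, 1, 0, 0); (0, 0, 0, 1, 1, 0); (0, 0, 3, 0, 0, 0); (1, 0, 0, 0, 0, 0); (1, 1, 0, 0, 0, 0))


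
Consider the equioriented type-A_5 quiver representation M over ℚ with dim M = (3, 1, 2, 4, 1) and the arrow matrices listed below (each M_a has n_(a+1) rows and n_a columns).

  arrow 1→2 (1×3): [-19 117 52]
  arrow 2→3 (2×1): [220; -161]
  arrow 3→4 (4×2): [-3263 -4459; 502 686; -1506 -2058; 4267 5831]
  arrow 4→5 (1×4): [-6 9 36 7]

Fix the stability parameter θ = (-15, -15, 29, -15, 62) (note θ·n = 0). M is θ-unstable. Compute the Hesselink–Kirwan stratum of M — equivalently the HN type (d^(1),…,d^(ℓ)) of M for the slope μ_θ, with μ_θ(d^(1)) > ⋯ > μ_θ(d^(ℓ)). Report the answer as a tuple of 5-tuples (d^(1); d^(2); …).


Interval decomposition of M: I[1,1]^2, I[1,5], I[3,3], I[4,4]^3.
HN type (ℓ=4): μ^(1)=62; μ^(2)=29; μ^(3)=7; μ^(4)=-15

((0, 0, 0, 0, 1); (0, 0, 1, 0, 0); (0, 0, 1, 1, 0); (3, 1, 0, 3, 0))


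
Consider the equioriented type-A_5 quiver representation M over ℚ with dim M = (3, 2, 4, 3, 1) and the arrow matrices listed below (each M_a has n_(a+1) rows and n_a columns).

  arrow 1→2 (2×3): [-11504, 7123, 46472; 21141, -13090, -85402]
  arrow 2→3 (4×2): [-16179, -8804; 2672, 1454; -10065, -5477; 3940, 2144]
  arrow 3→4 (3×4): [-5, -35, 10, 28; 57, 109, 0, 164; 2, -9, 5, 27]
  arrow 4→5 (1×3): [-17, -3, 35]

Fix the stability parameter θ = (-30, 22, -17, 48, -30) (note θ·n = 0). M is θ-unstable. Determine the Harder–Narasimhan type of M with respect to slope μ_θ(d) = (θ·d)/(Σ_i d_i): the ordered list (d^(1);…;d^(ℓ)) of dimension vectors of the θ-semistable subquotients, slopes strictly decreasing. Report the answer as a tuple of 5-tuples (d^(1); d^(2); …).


Via rank(M_{q-1}∘⋯∘M_p): M ≅ I[1,1], I[1,4], I[1,5], I[3,3], I[3,4].
μ_θ-semistable layers: μ^(1)=48; μ^(2)=9; μ^(3)=5/2; μ^(4)=-17; μ^(5)=-30

((0, 0, 0, 2, 0); (0, 0, 0, 1, 1); (0, 2, 2, 0, 0); (0, 0, 2, 0, 0); (3, 0, 0, 0, 0))


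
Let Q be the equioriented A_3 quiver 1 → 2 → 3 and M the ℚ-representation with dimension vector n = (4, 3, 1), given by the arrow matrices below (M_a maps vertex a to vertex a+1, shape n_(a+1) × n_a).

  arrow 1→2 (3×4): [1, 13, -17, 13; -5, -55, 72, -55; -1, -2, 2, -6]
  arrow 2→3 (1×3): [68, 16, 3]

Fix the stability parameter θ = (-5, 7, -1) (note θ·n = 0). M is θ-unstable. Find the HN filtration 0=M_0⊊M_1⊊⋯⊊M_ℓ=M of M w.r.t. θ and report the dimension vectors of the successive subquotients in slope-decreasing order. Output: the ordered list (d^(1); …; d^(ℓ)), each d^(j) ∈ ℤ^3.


Via rank(M_{q-1}∘⋯∘M_p): M ≅ I[1,1], I[1,2]^2, I[1,3].
μ_θ-semistable layers: μ^(1)=7; μ^(2)=3; μ^(3)=-5

((0, 2, 0); (0, 1, 1); (4, 0, 0))


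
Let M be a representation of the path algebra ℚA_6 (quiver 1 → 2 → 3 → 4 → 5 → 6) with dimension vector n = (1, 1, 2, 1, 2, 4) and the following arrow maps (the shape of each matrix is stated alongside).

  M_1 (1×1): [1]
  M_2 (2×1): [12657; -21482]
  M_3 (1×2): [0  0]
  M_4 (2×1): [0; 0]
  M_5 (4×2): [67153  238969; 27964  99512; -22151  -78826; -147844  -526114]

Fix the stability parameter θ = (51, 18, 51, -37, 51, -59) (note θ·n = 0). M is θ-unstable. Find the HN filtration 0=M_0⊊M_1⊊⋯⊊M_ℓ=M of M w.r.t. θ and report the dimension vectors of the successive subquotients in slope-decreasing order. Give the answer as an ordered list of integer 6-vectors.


Interval decomposition of M: I[1,3], I[3,3], I[4,4], I[5,6]^2, I[6,6]^2.
HN type (ℓ=5): μ^(1)=51; μ^(2)=69/2; μ^(3)=-4; μ^(4)=-37; μ^(5)=-59

((0, 0, 2, 0, 0, 0); (1, 1, 0, 0, 0, 0); (0, 0, 0, 0, 2, 2); (0, 0, 0, 1, 0, 0); (0, 0, 0, 0, 0, 2))


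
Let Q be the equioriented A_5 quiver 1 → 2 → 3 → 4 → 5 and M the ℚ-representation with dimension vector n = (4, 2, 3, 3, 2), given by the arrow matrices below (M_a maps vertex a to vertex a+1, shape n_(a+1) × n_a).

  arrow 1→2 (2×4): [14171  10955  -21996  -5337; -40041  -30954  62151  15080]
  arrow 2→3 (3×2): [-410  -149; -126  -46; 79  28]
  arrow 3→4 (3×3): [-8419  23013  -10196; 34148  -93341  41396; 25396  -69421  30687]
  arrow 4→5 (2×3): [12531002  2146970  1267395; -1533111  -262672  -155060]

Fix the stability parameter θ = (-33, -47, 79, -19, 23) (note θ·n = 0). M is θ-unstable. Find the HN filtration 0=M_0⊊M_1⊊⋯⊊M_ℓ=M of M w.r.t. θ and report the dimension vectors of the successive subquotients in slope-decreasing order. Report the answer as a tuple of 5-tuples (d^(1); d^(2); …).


Via rank(M_{q-1}∘⋯∘M_p): M ≅ I[1,1]^2, I[1,5]^2, I[3,4].
μ_θ-semistable layers: μ^(1)=30; μ^(2)=83/3; μ^(3)=-33; μ^(4)=-40

((0, 0, 1, 1, 0); (0, 0, 2, 2, 2); (2, 0, 0, 0, 0); (2, 2, 0, 0, 0))


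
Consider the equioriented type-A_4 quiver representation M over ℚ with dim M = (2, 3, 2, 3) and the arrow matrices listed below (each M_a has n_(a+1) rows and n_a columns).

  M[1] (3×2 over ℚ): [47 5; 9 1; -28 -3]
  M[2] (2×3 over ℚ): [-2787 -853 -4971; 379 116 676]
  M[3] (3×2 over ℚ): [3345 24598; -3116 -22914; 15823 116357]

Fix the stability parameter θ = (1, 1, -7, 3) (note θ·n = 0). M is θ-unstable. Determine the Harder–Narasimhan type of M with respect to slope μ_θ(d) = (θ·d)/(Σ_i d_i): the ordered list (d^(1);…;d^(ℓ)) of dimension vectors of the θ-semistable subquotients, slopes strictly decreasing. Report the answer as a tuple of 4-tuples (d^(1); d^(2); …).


Via rank(M_{q-1}∘⋯∘M_p): M ≅ I[1,4]^2, I[2,2], I[4,4].
μ_θ-semistable layers: μ^(1)=3; μ^(2)=1; μ^(3)=-5/3

((0, 0, 0, 3); (0, 1, 0, 0); (2, 2, 2, 0))


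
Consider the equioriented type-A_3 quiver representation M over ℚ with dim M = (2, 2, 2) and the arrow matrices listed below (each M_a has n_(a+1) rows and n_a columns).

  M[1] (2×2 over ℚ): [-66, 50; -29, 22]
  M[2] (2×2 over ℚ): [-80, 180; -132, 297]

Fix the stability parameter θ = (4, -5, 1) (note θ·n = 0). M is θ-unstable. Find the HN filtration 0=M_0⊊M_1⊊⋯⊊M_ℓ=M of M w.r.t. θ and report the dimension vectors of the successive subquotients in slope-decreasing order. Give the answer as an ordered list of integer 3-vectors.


Barcode: M ≅ I[1,2], I[1,3], I[3,3]. HN layers by μ_θ (2 steps, strictly decreasing):
  μ^(1)=1; μ^(2)=-1/2

((0, 0, 2); (2, 2, 0))


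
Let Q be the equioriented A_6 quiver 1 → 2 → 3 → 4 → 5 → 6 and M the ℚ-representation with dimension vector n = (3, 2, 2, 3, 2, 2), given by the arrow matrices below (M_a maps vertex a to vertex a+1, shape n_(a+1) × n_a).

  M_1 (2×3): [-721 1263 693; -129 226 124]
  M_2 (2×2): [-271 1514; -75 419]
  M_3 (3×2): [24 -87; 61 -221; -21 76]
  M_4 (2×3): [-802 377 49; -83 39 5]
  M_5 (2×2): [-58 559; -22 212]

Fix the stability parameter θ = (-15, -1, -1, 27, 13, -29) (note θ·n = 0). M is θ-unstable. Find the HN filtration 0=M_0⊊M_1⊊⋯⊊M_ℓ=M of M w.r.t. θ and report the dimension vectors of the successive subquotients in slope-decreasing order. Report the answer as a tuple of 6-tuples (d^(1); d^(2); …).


Barcode: M ≅ I[1,1], I[1,6]^2, I[4,4]. HN layers by μ_θ (4 steps, strictly decreasing):
  μ^(1)=27; μ^(2)=11/3; μ^(3)=-1; μ^(4)=-15

((0, 0, 0, 1, 0, 0); (0, 0, 0, 2, 2, 2); (0, 2, 2, 0, 0, 0); (3, 0, 0, 0, 0, 0))


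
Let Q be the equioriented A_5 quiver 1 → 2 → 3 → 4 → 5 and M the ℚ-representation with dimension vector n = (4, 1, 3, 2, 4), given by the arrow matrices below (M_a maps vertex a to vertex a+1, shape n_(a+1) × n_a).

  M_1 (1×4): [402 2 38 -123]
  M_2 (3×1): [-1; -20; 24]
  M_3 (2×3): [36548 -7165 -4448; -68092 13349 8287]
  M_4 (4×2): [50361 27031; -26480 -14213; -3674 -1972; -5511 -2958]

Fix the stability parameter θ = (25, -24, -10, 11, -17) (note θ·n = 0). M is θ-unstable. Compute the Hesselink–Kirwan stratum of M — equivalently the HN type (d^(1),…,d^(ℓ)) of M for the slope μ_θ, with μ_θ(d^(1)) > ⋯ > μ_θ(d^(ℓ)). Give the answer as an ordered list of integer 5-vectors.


Via rank(M_{q-1}∘⋯∘M_p): M ≅ I[1,1]^3, I[1,3], I[3,5]^2, I[5,5]^2.
μ_θ-semistable layers: μ^(1)=25; μ^(2)=-3; μ^(3)=-10; μ^(4)=-17

((3, 0, 0, 0, 0); (1, 1, 1, 2, 2); (0, 0, 2, 0, 0); (0, 0, 0, 0, 2))


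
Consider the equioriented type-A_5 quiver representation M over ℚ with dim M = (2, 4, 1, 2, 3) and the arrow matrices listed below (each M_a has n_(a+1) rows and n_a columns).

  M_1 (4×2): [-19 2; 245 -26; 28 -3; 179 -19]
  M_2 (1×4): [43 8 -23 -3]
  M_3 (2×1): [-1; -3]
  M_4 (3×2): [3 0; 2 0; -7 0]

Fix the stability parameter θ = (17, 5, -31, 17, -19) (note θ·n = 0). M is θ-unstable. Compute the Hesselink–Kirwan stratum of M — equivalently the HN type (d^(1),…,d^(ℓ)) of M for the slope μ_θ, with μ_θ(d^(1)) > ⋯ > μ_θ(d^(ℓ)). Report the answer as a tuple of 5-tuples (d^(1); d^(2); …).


Via rank(M_{q-1}∘⋯∘M_p): M ≅ I[1,2], I[1,5], I[2,2]^2, I[4,4], I[5,5]^2.
μ_θ-semistable layers: μ^(1)=17; μ^(2)=11; μ^(3)=5; μ^(4)=-1; μ^(5)=-3; μ^(6)=-19

((0, 0, 0, 1, 0); (1, 1, 0, 0, 0); (0, 2, 0, 0, 0); (0, 0, 0, 1, 1); (1, 1, 1, 0, 0); (0, 0, 0, 0, 2))


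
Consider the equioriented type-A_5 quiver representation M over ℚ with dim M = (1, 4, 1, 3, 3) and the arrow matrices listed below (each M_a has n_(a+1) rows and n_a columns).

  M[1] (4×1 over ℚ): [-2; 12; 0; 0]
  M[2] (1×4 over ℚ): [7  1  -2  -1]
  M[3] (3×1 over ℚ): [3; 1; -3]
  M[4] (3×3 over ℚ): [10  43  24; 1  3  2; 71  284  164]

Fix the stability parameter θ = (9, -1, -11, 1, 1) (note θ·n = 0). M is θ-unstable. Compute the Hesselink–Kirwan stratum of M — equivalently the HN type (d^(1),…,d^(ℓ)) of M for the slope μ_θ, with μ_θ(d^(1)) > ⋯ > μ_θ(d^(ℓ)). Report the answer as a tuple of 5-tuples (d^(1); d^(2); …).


Via rank(M_{q-1}∘⋯∘M_p): M ≅ I[1,5], I[2,2]^3, I[4,5]^2.
μ_θ-semistable layers: μ^(1)=1; μ^(2)=-1

((0, 0, 0, 3, 3); (1, 4, 1, 0, 0))


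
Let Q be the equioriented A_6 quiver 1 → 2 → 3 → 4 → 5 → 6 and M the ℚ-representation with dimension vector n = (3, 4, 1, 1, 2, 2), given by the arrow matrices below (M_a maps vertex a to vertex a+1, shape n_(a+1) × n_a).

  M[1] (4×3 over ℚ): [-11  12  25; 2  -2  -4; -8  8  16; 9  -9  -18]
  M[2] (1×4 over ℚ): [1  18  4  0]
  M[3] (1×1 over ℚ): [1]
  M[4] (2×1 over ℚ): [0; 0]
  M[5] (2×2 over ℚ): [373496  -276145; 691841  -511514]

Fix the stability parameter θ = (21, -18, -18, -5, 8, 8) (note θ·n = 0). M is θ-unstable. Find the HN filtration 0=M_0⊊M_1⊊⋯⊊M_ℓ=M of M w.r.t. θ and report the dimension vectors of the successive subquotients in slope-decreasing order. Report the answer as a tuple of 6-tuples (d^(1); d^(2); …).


Barcode: M ≅ I[1,1], I[1,2], I[1,4], I[2,2]^2, I[5,6]^2. HN layers by μ_θ (5 steps, strictly decreasing):
  μ^(1)=21; μ^(2)=8; μ^(3)=3/2; μ^(4)=-5; μ^(5)=-18

((1, 0, 0, 0, 0, 0); (0, 0, 0, 0, 2, 2); (1, 1, 0, 0, 0, 0); (1, 1, 1, 1, 0, 0); (0, 2, 0, 0, 0, 0))


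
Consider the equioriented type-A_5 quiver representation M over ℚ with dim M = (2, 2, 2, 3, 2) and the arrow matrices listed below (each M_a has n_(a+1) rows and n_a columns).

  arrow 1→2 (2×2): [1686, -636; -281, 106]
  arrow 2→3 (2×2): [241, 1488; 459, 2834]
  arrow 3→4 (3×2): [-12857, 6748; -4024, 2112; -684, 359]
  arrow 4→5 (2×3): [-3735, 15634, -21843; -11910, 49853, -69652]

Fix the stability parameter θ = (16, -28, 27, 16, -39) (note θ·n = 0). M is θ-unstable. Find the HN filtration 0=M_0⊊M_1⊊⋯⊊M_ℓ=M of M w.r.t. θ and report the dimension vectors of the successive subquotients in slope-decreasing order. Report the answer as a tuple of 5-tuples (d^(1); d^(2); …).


Via rank(M_{q-1}∘⋯∘M_p): M ≅ I[1,1], I[1,5], I[2,5], I[4,4].
μ_θ-semistable layers: μ^(1)=16; μ^(2)=4/3; μ^(3)=-6; μ^(4)=-28

((1, 0, 0, 1, 0); (0, 0, 2, 2, 2); (1, 1, 0, 0, 0); (0, 1, 0, 0, 0))


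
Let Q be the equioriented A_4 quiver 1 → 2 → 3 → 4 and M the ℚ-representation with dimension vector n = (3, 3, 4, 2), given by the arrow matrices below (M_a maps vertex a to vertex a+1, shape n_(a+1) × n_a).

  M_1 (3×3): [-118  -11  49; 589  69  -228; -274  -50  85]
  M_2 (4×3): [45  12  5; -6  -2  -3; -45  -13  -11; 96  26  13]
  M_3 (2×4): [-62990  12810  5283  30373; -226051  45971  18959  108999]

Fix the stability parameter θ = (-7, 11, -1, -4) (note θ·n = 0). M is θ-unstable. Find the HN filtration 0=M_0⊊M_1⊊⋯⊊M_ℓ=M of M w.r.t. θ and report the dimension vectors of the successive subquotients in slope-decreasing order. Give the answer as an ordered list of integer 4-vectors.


Barcode: M ≅ I[1,3], I[1,4]^2, I[3,3]. HN layers by μ_θ (4 steps, strictly decreasing):
  μ^(1)=5; μ^(2)=2; μ^(3)=-1; μ^(4)=-7

((0, 1, 1, 0); (0, 2, 2, 2); (0, 0, 1, 0); (3, 0, 0, 0))


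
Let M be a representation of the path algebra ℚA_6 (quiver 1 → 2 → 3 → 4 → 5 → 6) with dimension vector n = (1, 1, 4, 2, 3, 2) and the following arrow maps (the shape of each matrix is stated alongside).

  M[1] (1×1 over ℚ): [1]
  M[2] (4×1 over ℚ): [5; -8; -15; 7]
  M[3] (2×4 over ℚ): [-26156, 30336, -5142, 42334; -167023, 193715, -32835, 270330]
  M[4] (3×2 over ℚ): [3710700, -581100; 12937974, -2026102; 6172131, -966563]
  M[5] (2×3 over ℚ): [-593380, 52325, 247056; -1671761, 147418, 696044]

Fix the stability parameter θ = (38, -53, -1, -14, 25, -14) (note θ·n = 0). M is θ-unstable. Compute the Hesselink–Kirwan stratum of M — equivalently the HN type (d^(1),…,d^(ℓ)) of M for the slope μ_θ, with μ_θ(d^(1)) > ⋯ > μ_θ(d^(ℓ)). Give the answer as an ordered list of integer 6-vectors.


Interval decomposition of M: I[1,3], I[3,3], I[3,4], I[3,6], I[5,5], I[5,6].
HN type (ℓ=4): μ^(1)=25; μ^(2)=11/2; μ^(3)=-1; μ^(4)=-15/2

((0, 0, 0, 0, 1, 0); (0, 0, 0, 0, 2, 2); (0, 0, 2, 0, 0, 0); (1, 1, 2, 2, 0, 0))


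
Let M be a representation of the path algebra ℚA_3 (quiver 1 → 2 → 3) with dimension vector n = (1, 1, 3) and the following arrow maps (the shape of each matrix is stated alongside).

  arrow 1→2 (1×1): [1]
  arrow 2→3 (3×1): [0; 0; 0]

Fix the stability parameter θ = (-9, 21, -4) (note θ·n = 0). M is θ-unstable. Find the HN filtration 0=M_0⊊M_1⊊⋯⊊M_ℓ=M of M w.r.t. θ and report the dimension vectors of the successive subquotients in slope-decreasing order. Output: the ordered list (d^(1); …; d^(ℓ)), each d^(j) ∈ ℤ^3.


Via rank(M_{q-1}∘⋯∘M_p): M ≅ I[1,2], I[3,3]^3.
μ_θ-semistable layers: μ^(1)=21; μ^(2)=-4; μ^(3)=-9

((0, 1, 0); (0, 0, 3); (1, 0, 0))


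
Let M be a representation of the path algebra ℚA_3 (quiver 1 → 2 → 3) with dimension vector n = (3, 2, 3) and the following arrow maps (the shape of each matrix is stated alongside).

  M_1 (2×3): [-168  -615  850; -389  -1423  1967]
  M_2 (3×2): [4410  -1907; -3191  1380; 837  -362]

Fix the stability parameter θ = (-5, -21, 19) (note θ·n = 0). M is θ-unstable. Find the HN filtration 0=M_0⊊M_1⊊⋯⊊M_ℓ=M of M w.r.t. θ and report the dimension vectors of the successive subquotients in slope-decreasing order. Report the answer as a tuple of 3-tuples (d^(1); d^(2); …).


Via rank(M_{q-1}∘⋯∘M_p): M ≅ I[1,1], I[1,3]^2, I[3,3].
μ_θ-semistable layers: μ^(1)=19; μ^(2)=-5; μ^(3)=-13

((0, 0, 3); (1, 0, 0); (2, 2, 0))


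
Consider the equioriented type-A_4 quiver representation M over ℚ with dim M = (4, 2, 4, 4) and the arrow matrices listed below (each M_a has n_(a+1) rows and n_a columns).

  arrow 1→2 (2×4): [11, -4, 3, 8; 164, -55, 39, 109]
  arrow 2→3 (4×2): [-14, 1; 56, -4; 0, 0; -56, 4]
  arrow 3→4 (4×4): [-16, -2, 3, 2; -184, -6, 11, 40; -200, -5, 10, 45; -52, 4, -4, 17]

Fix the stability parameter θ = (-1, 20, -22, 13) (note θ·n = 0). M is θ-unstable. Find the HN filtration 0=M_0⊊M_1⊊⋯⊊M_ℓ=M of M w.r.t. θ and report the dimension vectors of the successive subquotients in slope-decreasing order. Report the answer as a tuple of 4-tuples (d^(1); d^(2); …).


Interval decomposition of M: I[1,1]^2, I[1,2], I[1,3], I[3,4]^3, I[4,4].
HN type (ℓ=4): μ^(1)=20; μ^(2)=13; μ^(3)=-1; μ^(4)=-22

((0, 1, 0, 0); (0, 0, 0, 4); (4, 1, 1, 0); (0, 0, 3, 0))


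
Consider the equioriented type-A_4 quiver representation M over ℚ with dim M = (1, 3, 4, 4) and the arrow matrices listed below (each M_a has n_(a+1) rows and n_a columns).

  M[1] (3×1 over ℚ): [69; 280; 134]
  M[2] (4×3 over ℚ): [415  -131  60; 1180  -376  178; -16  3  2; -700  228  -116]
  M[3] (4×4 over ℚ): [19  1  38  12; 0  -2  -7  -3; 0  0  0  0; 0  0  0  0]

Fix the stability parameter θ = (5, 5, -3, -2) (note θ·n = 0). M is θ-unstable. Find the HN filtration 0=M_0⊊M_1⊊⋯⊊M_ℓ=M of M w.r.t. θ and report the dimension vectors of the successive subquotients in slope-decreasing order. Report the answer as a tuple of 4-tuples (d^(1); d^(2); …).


Barcode: M ≅ I[1,4], I[2,3], I[2,4], I[3,3], I[4,4]^2. HN layers by μ_θ (5 steps, strictly decreasing):
  μ^(1)=5/4; μ^(2)=1; μ^(3)=0; μ^(4)=-2; μ^(5)=-3

((1, 1, 1, 1); (0, 1, 1, 0); (0, 1, 1, 1); (0, 0, 0, 2); (0, 0, 1, 0))


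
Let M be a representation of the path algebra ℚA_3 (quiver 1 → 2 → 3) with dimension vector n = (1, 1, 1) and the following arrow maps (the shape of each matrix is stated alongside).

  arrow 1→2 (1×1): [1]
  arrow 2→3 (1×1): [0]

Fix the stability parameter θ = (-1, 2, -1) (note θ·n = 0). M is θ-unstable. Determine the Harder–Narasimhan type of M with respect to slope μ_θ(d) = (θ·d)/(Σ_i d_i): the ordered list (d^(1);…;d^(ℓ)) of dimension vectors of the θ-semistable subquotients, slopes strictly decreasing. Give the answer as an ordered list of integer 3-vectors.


Via rank(M_{q-1}∘⋯∘M_p): M ≅ I[1,2], I[3,3].
μ_θ-semistable layers: μ^(1)=2; μ^(2)=-1

((0, 1, 0); (1, 0, 1))


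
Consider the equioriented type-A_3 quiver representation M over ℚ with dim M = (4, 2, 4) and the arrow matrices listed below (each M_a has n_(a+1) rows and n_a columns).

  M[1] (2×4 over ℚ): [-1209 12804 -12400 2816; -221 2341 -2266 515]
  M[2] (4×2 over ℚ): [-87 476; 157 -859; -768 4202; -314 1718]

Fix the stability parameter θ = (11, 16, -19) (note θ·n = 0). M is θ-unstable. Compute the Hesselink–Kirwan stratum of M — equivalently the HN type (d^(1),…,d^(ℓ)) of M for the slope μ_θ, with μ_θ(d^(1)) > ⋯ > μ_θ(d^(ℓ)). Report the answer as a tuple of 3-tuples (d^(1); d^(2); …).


Via rank(M_{q-1}∘⋯∘M_p): M ≅ I[1,1]^2, I[1,3]^2, I[3,3]^2.
μ_θ-semistable layers: μ^(1)=11; μ^(2)=8/3; μ^(3)=-19

((2, 0, 0); (2, 2, 2); (0, 0, 2))


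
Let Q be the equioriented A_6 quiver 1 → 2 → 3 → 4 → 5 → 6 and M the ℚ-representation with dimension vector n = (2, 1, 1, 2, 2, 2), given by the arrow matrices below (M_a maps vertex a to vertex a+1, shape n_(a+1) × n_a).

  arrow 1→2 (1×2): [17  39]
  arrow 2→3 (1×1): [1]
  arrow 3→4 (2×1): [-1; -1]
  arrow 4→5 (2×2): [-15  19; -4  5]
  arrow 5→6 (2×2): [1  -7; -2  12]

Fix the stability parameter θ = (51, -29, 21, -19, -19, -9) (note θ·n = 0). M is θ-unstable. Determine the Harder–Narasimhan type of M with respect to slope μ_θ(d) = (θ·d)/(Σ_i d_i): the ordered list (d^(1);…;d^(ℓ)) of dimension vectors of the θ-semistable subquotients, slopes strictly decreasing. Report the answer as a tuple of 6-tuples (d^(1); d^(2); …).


Via rank(M_{q-1}∘⋯∘M_p): M ≅ I[1,1], I[1,6], I[4,6].
μ_θ-semistable layers: μ^(1)=51; μ^(2)=-2/3; μ^(3)=-9; μ^(4)=-19

((1, 0, 0, 0, 0, 0); (1, 1, 1, 1, 1, 1); (0, 0, 0, 0, 0, 1); (0, 0, 0, 1, 1, 0))


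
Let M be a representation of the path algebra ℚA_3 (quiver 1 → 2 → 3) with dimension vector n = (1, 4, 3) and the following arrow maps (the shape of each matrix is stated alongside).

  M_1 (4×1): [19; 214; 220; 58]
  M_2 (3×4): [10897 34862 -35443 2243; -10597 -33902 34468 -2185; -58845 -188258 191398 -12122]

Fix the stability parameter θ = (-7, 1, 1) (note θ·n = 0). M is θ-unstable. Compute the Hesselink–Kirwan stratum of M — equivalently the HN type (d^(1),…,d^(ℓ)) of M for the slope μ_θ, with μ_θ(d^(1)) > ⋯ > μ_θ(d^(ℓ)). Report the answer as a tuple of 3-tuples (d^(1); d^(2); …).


Interval decomposition of M: I[1,3], I[2,2], I[2,3]^2.
HN type (ℓ=2): μ^(1)=1; μ^(2)=-7

((0, 4, 3); (1, 0, 0))


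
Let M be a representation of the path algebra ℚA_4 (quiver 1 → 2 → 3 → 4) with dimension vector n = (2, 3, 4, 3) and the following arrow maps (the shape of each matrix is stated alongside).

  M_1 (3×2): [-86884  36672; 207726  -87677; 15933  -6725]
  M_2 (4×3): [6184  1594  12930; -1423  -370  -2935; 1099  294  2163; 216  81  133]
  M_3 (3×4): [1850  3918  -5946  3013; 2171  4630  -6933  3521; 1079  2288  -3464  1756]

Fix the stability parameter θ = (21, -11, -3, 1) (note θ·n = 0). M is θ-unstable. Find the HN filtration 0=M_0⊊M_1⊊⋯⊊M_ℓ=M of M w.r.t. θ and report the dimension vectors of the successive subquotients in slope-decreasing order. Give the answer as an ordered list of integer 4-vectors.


Via rank(M_{q-1}∘⋯∘M_p): M ≅ I[1,4]^2, I[2,4], I[3,3].
μ_θ-semistable layers: μ^(1)=2; μ^(2)=1; μ^(3)=-3; μ^(4)=-11

((2, 2, 2, 2); (0, 0, 0, 1); (0, 0, 2, 0); (0, 1, 0, 0))


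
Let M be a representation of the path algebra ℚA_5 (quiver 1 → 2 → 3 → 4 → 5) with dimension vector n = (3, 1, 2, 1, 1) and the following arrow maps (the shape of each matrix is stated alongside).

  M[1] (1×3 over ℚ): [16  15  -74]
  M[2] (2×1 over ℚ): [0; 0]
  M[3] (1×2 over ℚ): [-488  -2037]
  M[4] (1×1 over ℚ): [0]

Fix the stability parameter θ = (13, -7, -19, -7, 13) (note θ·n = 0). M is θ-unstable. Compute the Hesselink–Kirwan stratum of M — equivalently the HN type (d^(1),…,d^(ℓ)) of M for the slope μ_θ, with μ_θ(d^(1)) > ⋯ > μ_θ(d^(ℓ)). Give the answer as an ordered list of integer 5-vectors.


Via rank(M_{q-1}∘⋯∘M_p): M ≅ I[1,1]^2, I[1,2], I[3,3], I[3,4], I[5,5].
μ_θ-semistable layers: μ^(1)=13; μ^(2)=3; μ^(3)=-7; μ^(4)=-19

((2, 0, 0, 0, 1); (1, 1, 0, 0, 0); (0, 0, 0, 1, 0); (0, 0, 2, 0, 0))


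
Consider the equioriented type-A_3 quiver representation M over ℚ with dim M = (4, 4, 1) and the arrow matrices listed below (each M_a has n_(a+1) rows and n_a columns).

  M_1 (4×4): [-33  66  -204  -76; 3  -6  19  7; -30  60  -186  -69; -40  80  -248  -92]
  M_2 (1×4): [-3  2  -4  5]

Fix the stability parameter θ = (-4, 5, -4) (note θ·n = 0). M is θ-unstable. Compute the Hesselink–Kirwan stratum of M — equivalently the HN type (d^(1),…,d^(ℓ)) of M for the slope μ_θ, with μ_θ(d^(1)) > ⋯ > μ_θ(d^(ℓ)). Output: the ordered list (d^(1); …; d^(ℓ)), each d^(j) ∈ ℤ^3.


Via rank(M_{q-1}∘⋯∘M_p): M ≅ I[1,1], I[1,2]^2, I[1,3], I[2,2].
μ_θ-semistable layers: μ^(1)=5; μ^(2)=1/2; μ^(3)=-4

((0, 3, 0); (0, 1, 1); (4, 0, 0))


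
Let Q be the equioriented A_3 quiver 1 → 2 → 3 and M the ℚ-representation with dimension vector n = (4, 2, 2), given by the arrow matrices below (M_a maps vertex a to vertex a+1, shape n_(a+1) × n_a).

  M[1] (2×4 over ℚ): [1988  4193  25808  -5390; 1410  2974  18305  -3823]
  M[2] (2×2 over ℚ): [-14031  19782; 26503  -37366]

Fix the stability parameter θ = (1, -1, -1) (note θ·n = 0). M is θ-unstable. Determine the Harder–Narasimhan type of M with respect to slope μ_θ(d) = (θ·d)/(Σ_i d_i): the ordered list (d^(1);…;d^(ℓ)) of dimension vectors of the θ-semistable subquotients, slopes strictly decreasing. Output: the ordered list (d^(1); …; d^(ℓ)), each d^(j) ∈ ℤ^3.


Barcode: M ≅ I[1,1]^2, I[1,2], I[1,3], I[3,3]. HN layers by μ_θ (4 steps, strictly decreasing):
  μ^(1)=1; μ^(2)=0; μ^(3)=-1/3; μ^(4)=-1

((2, 0, 0); (1, 1, 0); (1, 1, 1); (0, 0, 1))


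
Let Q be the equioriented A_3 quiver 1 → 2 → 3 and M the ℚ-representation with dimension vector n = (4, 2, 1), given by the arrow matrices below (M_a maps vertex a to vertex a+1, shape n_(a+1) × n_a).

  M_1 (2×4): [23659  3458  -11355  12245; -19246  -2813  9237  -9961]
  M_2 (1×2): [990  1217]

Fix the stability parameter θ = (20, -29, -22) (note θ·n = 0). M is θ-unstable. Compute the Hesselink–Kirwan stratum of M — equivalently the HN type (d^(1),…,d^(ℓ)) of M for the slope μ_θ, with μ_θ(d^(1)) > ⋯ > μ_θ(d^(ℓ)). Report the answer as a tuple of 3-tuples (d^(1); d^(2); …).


Via rank(M_{q-1}∘⋯∘M_p): M ≅ I[1,1]^2, I[1,2], I[1,3].
μ_θ-semistable layers: μ^(1)=20; μ^(2)=-9/2; μ^(3)=-31/3

((2, 0, 0); (1, 1, 0); (1, 1, 1))


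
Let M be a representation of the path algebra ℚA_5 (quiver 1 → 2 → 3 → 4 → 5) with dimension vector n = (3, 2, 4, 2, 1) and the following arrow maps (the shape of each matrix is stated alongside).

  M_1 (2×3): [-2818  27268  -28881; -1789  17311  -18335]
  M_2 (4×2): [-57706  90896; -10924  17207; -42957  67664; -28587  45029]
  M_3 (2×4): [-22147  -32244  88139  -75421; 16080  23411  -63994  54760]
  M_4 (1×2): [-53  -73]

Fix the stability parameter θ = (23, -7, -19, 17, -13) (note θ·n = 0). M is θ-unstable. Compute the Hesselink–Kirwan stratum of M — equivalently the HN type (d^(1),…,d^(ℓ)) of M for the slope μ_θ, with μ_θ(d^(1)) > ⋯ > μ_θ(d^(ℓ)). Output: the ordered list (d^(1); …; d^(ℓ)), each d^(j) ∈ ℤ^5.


Interval decomposition of M: I[1,1], I[1,4], I[1,5], I[3,3]^2.
HN type (ℓ=5): μ^(1)=23; μ^(2)=17; μ^(3)=2; μ^(4)=-1; μ^(5)=-19

((1, 0, 0, 0, 0); (0, 0, 0, 1, 0); (0, 0, 0, 1, 1); (2, 2, 2, 0, 0); (0, 0, 2, 0, 0))


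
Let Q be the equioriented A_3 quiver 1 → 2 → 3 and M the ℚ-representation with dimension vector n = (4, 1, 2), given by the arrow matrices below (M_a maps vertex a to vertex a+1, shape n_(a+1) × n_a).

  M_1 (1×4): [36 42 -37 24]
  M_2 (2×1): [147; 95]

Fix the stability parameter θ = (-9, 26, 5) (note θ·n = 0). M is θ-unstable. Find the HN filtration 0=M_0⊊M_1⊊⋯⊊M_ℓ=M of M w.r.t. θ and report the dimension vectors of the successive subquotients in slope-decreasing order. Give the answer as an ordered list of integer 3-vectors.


Barcode: M ≅ I[1,1]^3, I[1,3], I[3,3]. HN layers by μ_θ (3 steps, strictly decreasing):
  μ^(1)=31/2; μ^(2)=5; μ^(3)=-9

((0, 1, 1); (0, 0, 1); (4, 0, 0))


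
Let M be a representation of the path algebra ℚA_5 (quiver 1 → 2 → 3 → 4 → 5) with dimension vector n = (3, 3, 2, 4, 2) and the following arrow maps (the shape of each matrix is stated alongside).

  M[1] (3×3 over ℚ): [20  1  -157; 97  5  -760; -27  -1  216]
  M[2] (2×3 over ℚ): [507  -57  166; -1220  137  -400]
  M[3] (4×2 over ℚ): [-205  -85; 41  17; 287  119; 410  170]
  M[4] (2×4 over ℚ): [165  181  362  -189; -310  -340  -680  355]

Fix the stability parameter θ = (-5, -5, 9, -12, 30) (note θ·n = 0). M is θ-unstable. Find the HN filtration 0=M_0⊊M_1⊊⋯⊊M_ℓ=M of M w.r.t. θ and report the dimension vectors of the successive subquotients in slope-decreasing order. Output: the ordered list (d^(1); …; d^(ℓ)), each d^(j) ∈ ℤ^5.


Interval decomposition of M: I[1,2], I[1,3], I[1,4], I[4,4], I[4,5]^2.
HN type (ℓ=5): μ^(1)=30; μ^(2)=9; μ^(3)=-3/2; μ^(4)=-5; μ^(5)=-12

((0, 0, 0, 0, 2); (0, 0, 1, 0, 0); (0, 0, 1, 1, 0); (3, 3, 0, 0, 0); (0, 0, 0, 3, 0))


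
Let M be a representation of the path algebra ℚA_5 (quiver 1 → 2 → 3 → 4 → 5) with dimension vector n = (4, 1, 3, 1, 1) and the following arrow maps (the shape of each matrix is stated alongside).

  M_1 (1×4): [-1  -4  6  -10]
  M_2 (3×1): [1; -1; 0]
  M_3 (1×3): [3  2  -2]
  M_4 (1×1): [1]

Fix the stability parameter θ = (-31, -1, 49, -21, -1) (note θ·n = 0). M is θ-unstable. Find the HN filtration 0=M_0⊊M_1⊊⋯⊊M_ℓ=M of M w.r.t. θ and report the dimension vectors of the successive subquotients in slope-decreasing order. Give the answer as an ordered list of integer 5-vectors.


Interval decomposition of M: I[1,1]^3, I[1,5], I[3,3]^2.
HN type (ℓ=4): μ^(1)=49; μ^(2)=9; μ^(3)=-1; μ^(4)=-31

((0, 0, 2, 0, 0); (0, 0, 1, 1, 1); (0, 1, 0, 0, 0); (4, 0, 0, 0, 0))


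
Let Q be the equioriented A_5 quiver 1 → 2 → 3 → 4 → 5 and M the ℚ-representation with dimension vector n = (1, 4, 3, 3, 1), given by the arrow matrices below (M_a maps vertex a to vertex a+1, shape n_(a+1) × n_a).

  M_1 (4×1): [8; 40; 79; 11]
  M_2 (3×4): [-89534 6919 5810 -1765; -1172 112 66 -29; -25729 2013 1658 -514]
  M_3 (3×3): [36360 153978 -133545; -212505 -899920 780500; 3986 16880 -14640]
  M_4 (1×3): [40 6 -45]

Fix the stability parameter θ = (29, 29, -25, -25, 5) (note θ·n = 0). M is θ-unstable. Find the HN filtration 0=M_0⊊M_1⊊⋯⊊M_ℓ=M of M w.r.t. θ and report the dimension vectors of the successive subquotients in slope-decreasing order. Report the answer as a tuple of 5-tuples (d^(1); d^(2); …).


Barcode: M ≅ I[1,4], I[2,2], I[2,3], I[2,4], I[4,5]. HN layers by μ_θ (5 steps, strictly decreasing):
  μ^(1)=29; μ^(2)=5; μ^(3)=2; μ^(4)=-7; μ^(5)=-25

((0, 1, 0, 0, 0); (0, 0, 0, 0, 1); (1, 2, 2, 1, 0); (0, 1, 1, 1, 0); (0, 0, 0, 1, 0))
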